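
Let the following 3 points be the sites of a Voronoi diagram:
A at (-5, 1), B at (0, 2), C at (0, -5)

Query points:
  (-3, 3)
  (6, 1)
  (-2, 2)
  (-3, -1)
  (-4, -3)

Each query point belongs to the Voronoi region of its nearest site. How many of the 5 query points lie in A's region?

(-3, 3) — d² to each: A:8, B:10, C:73 → nearest is A
(6, 1) — d² to each: A:121, B:37, C:72 → nearest is B
(-2, 2) — d² to each: A:10, B:4, C:53 → nearest is B
(-3, -1) — d² to each: A:8, B:18, C:25 → nearest is A
(-4, -3) — d² to each: A:17, B:41, C:20 → nearest is A
3 of the 5 points have A as nearest.

3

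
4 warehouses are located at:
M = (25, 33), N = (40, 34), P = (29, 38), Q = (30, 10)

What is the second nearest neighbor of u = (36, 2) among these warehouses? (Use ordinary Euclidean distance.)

Squared Euclidean distances:
|uM|² = (36−25)² + (2−33)² = 121 + 961 = 1082
|uN|² = (36−40)² + (2−34)² = 16 + 1024 = 1040
|uP|² = (36−29)² + (2−38)² = 49 + 1296 = 1345
|uQ|² = (36−30)² + (2−10)² = 36 + 64 = 100
Sorted ascending: Q, N, M, … — the second-nearest is N.

N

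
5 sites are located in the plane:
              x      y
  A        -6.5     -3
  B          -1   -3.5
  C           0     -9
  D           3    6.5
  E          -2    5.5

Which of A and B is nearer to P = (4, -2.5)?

Compare squared distances:
|PA|² = (4−(-6.5))² + (-2.5−(-3))² = 110.25 + 0.25 = 110.5
|PB|² = (4−(-1))² + (-2.5−(-3.5))² = 25 + 1 = 26
110.5 > 26, so B is closer.

B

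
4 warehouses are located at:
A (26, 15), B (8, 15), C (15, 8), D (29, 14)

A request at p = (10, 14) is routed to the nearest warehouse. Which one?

Since √ is increasing, it suffices to compare squared distances:
|pA|² = 256 + 1 = 257
|pB|² = 4 + 1 = 5
|pC|² = 25 + 36 = 61
|pD|² = 361 + 0 = 361
B is nearest.

B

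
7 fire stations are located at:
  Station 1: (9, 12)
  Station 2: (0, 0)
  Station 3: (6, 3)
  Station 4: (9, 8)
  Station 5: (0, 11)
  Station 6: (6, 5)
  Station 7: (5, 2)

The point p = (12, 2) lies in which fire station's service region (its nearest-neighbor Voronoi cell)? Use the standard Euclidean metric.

Station 3

Squared Euclidean distances:
d²(p, Station 1) = 9 + 100 = 109
d²(p, Station 2) = 144 + 4 = 148
d²(p, Station 3) = 36 + 1 = 37
d²(p, Station 4) = 9 + 36 = 45
d²(p, Station 5) = 144 + 81 = 225
d²(p, Station 6) = 36 + 9 = 45
d²(p, Station 7) = 49 + 0 = 49
The smallest is to Station 3, so p lies in the Voronoi region of Station 3.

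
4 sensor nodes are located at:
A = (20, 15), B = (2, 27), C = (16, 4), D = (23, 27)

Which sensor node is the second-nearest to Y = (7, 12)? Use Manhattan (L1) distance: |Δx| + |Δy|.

d(Y,A) = 13 + 3 = 16
d(Y,B) = 5 + 15 = 20
d(Y,C) = 9 + 8 = 17
d(Y,D) = 16 + 15 = 31
Sorted ascending: A, C, B, … — the second-nearest is C.

C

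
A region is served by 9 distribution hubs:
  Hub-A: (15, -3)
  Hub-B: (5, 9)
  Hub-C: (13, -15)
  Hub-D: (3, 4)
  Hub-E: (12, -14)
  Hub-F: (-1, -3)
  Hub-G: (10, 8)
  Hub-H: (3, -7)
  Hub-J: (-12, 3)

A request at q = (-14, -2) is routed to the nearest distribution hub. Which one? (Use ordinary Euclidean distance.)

Hub-J

Squared Euclidean distances:
d²(q, Hub-A) = 841 + 1 = 842
d²(q, Hub-B) = 361 + 121 = 482
d²(q, Hub-C) = 729 + 169 = 898
d²(q, Hub-D) = 289 + 36 = 325
d²(q, Hub-E) = 676 + 144 = 820
d²(q, Hub-F) = 169 + 1 = 170
d²(q, Hub-G) = 576 + 100 = 676
d²(q, Hub-H) = 289 + 25 = 314
d²(q, Hub-J) = 4 + 25 = 29
Hub-J is nearest.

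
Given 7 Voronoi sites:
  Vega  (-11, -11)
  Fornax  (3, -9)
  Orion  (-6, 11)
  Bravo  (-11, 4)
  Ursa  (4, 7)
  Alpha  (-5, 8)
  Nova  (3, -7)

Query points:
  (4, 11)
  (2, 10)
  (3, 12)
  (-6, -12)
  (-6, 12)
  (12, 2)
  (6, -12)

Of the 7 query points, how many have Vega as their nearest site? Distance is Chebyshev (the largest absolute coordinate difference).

1

(4, 11) — d to each: Vega:22, Fornax:20, Orion:10, Bravo:15, Ursa:4, Alpha:9, Nova:18 → nearest is Ursa
(2, 10) — d to each: Vega:21, Fornax:19, Orion:8, Bravo:13, Ursa:3, Alpha:7, Nova:17 → nearest is Ursa
(3, 12) — d to each: Vega:23, Fornax:21, Orion:9, Bravo:14, Ursa:5, Alpha:8, Nova:19 → nearest is Ursa
(-6, -12) — d to each: Vega:5, Fornax:9, Orion:23, Bravo:16, Ursa:19, Alpha:20, Nova:9 → nearest is Vega
(-6, 12) — d to each: Vega:23, Fornax:21, Orion:1, Bravo:8, Ursa:10, Alpha:4, Nova:19 → nearest is Orion
(12, 2) — d to each: Vega:23, Fornax:11, Orion:18, Bravo:23, Ursa:8, Alpha:17, Nova:9 → nearest is Ursa
(6, -12) — d to each: Vega:17, Fornax:3, Orion:23, Bravo:17, Ursa:19, Alpha:20, Nova:5 → nearest is Fornax
1 of the 7 points has Vega as nearest.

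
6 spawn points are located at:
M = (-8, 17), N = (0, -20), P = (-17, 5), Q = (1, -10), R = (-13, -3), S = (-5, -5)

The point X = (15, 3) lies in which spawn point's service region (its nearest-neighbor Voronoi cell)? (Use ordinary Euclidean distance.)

Squared Euclidean distances:
|XM|² = (15−(-8))² + (3−17)² = 529 + 196 = 725
|XN|² = (15−0)² + (3−(-20))² = 225 + 529 = 754
|XP|² = (15−(-17))² + (3−5)² = 1024 + 4 = 1028
|XQ|² = (15−1)² + (3−(-10))² = 196 + 169 = 365
|XR|² = (15−(-13))² + (3−(-3))² = 784 + 36 = 820
|XS|² = (15−(-5))² + (3−(-5))² = 400 + 64 = 464
The smallest is to Q, so X lies in the Voronoi region of Q.

Q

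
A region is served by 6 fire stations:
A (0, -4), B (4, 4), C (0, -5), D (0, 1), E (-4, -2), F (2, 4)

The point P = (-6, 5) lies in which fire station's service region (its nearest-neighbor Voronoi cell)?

D

Compare squared distances (the ordering matches that of the actual distances):
|PA|² = 36 + 81 = 117
|PB|² = 100 + 1 = 101
|PC|² = 36 + 100 = 136
|PD|² = 36 + 16 = 52
|PE|² = 4 + 49 = 53
|PF|² = 64 + 1 = 65
D is nearest.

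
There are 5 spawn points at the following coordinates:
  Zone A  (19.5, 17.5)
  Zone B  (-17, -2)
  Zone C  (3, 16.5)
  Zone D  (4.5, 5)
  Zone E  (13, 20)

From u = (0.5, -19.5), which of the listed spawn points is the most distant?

Zone A

Squared Euclidean distances:
d²(u, Zone A) = (0.5−19.5)² + (-19.5−17.5)² = 361 + 1369 = 1730
d²(u, Zone B) = (0.5−(-17))² + (-19.5−(-2))² = 306.25 + 306.25 = 612.5
d²(u, Zone C) = (0.5−3)² + (-19.5−16.5)² = 6.25 + 1296 = 1302.25
d²(u, Zone D) = (0.5−4.5)² + (-19.5−5)² = 16 + 600.25 = 616.25
d²(u, Zone E) = (0.5−13)² + (-19.5−20)² = 156.25 + 1560.25 = 1716.5
The largest is to Zone A.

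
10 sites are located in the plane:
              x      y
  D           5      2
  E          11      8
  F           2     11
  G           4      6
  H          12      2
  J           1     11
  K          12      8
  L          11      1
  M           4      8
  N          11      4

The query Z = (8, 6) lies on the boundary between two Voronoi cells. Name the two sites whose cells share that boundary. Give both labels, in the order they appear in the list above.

Squared distances from Z to each site:
|ZD|² = 9 + 16 = 25
|ZE|² = 9 + 4 = 13
|ZF|² = 36 + 25 = 61
|ZG|² = 16 + 0 = 16
|ZH|² = 16 + 16 = 32
|ZJ|² = 49 + 25 = 74
|ZK|² = 16 + 4 = 20
|ZL|² = 9 + 25 = 34
|ZM|² = 16 + 4 = 20
|ZN|² = 9 + 4 = 13
Z is equidistant from E and N (both at squared distance 13), and every other site is strictly farther — so Z lies on the E–N Voronoi edge.

E and N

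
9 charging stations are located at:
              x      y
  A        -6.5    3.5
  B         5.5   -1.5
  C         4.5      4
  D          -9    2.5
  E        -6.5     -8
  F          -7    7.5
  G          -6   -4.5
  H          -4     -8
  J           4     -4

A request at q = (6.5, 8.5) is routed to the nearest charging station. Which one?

Compare squared distances (the ordering matches that of the actual distances):
|qA|² = (6.5−(-6.5))² + (8.5−3.5)² = 169 + 25 = 194
|qB|² = (6.5−5.5)² + (8.5−(-1.5))² = 1 + 100 = 101
|qC|² = (6.5−4.5)² + (8.5−4)² = 4 + 20.25 = 24.25
|qD|² = (6.5−(-9))² + (8.5−2.5)² = 240.25 + 36 = 276.25
|qE|² = (6.5−(-6.5))² + (8.5−(-8))² = 169 + 272.25 = 441.25
|qF|² = (6.5−(-7))² + (8.5−7.5)² = 182.25 + 1 = 183.25
|qG|² = (6.5−(-6))² + (8.5−(-4.5))² = 156.25 + 169 = 325.25
|qH|² = (6.5−(-4))² + (8.5−(-8))² = 110.25 + 272.25 = 382.5
|qJ|² = (6.5−4)² + (8.5−(-4))² = 6.25 + 156.25 = 162.5
The smallest is to C, so q lies in the Voronoi region of C.

C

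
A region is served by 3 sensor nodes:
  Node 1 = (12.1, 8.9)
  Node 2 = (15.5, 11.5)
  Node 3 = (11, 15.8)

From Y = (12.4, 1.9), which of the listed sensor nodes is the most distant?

Node 3

Squared Euclidean distances:
d²(Y, Node 1) = 0.09 + 49 = 49.09
d²(Y, Node 2) = 9.61 + 92.16 = 101.77
d²(Y, Node 3) = 1.96 + 193.21 = 195.17
The largest is to Node 3.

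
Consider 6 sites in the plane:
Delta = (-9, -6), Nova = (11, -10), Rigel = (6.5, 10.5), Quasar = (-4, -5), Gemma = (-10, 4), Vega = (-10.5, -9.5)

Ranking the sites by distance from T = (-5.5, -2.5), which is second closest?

Delta

Since √ is increasing, it suffices to compare squared distances:
d²(T, Delta) = (-5.5−(-9))² + (-2.5−(-6))² = 12.25 + 12.25 = 24.5
d²(T, Nova) = (-5.5−11)² + (-2.5−(-10))² = 272.25 + 56.25 = 328.5
d²(T, Rigel) = (-5.5−6.5)² + (-2.5−10.5)² = 144 + 169 = 313
d²(T, Quasar) = (-5.5−(-4))² + (-2.5−(-5))² = 2.25 + 6.25 = 8.5
d²(T, Gemma) = (-5.5−(-10))² + (-2.5−4)² = 20.25 + 42.25 = 62.5
d²(T, Vega) = (-5.5−(-10.5))² + (-2.5−(-9.5))² = 25 + 49 = 74
Sorted ascending: Quasar, Delta, Gemma, … — the second-nearest is Delta.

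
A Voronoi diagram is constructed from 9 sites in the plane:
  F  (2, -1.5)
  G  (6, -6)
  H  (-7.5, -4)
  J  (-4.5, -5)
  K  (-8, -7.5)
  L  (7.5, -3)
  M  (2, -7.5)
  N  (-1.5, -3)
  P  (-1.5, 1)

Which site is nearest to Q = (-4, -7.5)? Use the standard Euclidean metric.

J

Squared Euclidean distances:
|QF|² = 36 + 36 = 72
|QG|² = 100 + 2.25 = 102.25
|QH|² = 12.25 + 12.25 = 24.5
|QJ|² = 0.25 + 6.25 = 6.5
|QK|² = 16 + 0 = 16
|QL|² = 132.25 + 20.25 = 152.5
|QM|² = 36 + 0 = 36
|QN|² = 6.25 + 20.25 = 26.5
|QP|² = 6.25 + 72.25 = 78.5
J is nearest.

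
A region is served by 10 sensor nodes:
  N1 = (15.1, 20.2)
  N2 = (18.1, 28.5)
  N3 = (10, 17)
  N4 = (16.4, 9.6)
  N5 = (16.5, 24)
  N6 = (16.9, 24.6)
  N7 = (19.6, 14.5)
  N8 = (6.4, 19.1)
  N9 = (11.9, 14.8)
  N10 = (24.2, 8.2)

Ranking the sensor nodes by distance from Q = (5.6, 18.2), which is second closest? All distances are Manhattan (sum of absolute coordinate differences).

d(Q,N1) = 9.5 + 2 = 11.5
d(Q,N2) = 12.5 + 10.3 = 22.8
d(Q,N3) = 4.4 + 1.2 = 5.6
d(Q,N4) = 10.8 + 8.6 = 19.4
d(Q,N5) = 10.9 + 5.8 = 16.7
d(Q,N6) = 11.3 + 6.4 = 17.7
d(Q,N7) = 14 + 3.7 = 17.7
d(Q,N8) = 0.8 + 0.9 = 1.7
d(Q,N9) = 6.3 + 3.4 = 9.7
d(Q, N10) = 18.6 + 10 = 28.6
Sorted ascending: N8, N3, N9, … — the second-nearest is N3.

N3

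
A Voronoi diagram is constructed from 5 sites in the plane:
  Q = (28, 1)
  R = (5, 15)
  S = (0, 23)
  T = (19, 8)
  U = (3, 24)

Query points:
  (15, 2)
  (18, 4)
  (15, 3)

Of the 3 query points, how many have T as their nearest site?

(15, 2) — d² to each: Q:170, R:269, S:666, T:52, U:628 → nearest is T
(18, 4) — d² to each: Q:109, R:290, S:685, T:17, U:625 → nearest is T
(15, 3) — d² to each: Q:173, R:244, S:625, T:41, U:585 → nearest is T
3 of the 3 points have T as nearest.

3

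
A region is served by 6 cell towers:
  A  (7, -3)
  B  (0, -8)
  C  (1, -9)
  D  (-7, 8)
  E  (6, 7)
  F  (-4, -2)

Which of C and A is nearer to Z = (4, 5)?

A

Compare squared distances:
|ZC|² = (4−1)² + (5−(-9))² = 9 + 196 = 205
|ZA|² = (4−7)² + (5−(-3))² = 9 + 64 = 73
205 > 73, so A is closer.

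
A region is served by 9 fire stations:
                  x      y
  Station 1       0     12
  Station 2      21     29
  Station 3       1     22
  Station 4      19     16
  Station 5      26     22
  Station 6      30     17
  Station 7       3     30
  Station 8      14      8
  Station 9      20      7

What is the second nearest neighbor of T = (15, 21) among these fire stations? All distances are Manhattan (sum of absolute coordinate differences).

Station 5

d(T, Station 1) = |15−0| + |21−12| = 15 + 9 = 24
d(T, Station 2) = |15−21| + |21−29| = 6 + 8 = 14
d(T, Station 3) = |15−1| + |21−22| = 14 + 1 = 15
d(T, Station 4) = |15−19| + |21−16| = 4 + 5 = 9
d(T, Station 5) = |15−26| + |21−22| = 11 + 1 = 12
d(T, Station 6) = |15−30| + |21−17| = 15 + 4 = 19
d(T, Station 7) = |15−3| + |21−30| = 12 + 9 = 21
d(T, Station 8) = |15−14| + |21−8| = 1 + 13 = 14
d(T, Station 9) = |15−20| + |21−7| = 5 + 14 = 19
Sorted ascending: Station 4, Station 5, Station 2, … — the second-nearest is Station 5.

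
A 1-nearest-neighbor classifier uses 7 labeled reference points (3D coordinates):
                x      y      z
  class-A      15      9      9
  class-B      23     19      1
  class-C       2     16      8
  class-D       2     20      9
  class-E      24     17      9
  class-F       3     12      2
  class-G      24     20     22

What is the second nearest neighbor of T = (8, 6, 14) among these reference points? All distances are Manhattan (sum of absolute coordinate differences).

d(T, class-A) = |8−15| + |6−9| + |14−9| = 7 + 3 + 5 = 15
d(T, class-B) = |8−23| + |6−19| + |14−1| = 15 + 13 + 13 = 41
d(T, class-C) = |8−2| + |6−16| + |14−8| = 6 + 10 + 6 = 22
d(T, class-D) = |8−2| + |6−20| + |14−9| = 6 + 14 + 5 = 25
d(T, class-E) = |8−24| + |6−17| + |14−9| = 16 + 11 + 5 = 32
d(T, class-F) = |8−3| + |6−12| + |14−2| = 5 + 6 + 12 = 23
d(T, class-G) = |8−24| + |6−20| + |14−22| = 16 + 14 + 8 = 38
Sorted ascending: class-A, class-C, class-F, … — the second-nearest is class-C.

class-C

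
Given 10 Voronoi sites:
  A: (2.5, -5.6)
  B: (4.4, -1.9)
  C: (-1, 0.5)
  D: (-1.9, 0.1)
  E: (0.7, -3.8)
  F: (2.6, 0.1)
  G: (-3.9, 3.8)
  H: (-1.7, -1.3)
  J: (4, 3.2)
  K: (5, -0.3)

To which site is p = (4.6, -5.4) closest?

Since √ is increasing, it suffices to compare squared distances:
|pA|² = (4.6−2.5)² + (-5.4−(-5.6))² = 4.41 + 0.04 = 4.45
|pB|² = (4.6−4.4)² + (-5.4−(-1.9))² = 0.04 + 12.25 = 12.29
|pC|² = (4.6−(-1))² + (-5.4−0.5)² = 31.36 + 34.81 = 66.17
|pD|² = (4.6−(-1.9))² + (-5.4−0.1)² = 42.25 + 30.25 = 72.5
|pE|² = (4.6−0.7)² + (-5.4−(-3.8))² = 15.21 + 2.56 = 17.77
|pF|² = (4.6−2.6)² + (-5.4−0.1)² = 4 + 30.25 = 34.25
|pG|² = (4.6−(-3.9))² + (-5.4−3.8)² = 72.25 + 84.64 = 156.89
|pH|² = (4.6−(-1.7))² + (-5.4−(-1.3))² = 39.69 + 16.81 = 56.5
|pJ|² = (4.6−4)² + (-5.4−3.2)² = 0.36 + 73.96 = 74.32
|pK|² = (4.6−5)² + (-5.4−(-0.3))² = 0.16 + 26.01 = 26.17
Minimum is at A.

A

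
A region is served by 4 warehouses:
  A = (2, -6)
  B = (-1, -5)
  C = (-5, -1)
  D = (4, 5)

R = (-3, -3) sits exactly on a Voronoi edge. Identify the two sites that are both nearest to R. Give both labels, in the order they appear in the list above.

Squared distances from R to each site:
|RA|² = (-3−2)² + (-3−(-6))² = 25 + 9 = 34
|RB|² = (-3−(-1))² + (-3−(-5))² = 4 + 4 = 8
|RC|² = (-3−(-5))² + (-3−(-1))² = 4 + 4 = 8
|RD|² = (-3−4)² + (-3−5)² = 49 + 64 = 113
R is equidistant from B and C (both at squared distance 8), and every other site is strictly farther — so R lies on the B–C Voronoi edge.

B and C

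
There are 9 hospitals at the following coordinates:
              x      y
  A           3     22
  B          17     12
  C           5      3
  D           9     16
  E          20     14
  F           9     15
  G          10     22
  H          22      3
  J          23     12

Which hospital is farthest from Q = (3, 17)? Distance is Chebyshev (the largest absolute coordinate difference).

d(Q,A) = max(0, 5) = 5
d(Q,B) = max(14, 5) = 14
d(Q,C) = max(2, 14) = 14
d(Q,D) = max(6, 1) = 6
d(Q,E) = max(17, 3) = 17
d(Q,F) = max(6, 2) = 6
d(Q,G) = max(7, 5) = 7
d(Q,H) = max(19, 14) = 19
d(Q,J) = max(20, 5) = 20
The largest is to J.

J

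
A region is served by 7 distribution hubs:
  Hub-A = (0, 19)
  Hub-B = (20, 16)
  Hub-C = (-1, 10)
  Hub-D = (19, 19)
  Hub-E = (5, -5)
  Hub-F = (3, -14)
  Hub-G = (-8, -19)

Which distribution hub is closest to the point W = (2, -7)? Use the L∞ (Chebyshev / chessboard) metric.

Hub-E

d(W, Hub-A) = max(2, 26) = 26
d(W, Hub-B) = max(18, 23) = 23
d(W, Hub-C) = max(3, 17) = 17
d(W, Hub-D) = max(17, 26) = 26
d(W, Hub-E) = max(3, 2) = 3
d(W, Hub-F) = max(1, 7) = 7
d(W, Hub-G) = max(10, 12) = 12
Hub-E is nearest.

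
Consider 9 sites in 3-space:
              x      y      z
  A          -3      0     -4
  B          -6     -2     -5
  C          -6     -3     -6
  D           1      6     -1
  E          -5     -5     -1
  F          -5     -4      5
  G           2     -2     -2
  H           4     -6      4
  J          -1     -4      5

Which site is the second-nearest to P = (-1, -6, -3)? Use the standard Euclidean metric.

G

Squared Euclidean distances:
|PA|² = 4 + 36 + 1 = 41
|PB|² = 25 + 16 + 4 = 45
|PC|² = 25 + 9 + 9 = 43
|PD|² = 4 + 144 + 4 = 152
|PE|² = 16 + 1 + 4 = 21
|PF|² = 16 + 4 + 64 = 84
|PG|² = 9 + 16 + 1 = 26
|PH|² = 25 + 0 + 49 = 74
|PJ|² = 0 + 4 + 64 = 68
Sorted ascending: E, G, A, … — the second-nearest is G.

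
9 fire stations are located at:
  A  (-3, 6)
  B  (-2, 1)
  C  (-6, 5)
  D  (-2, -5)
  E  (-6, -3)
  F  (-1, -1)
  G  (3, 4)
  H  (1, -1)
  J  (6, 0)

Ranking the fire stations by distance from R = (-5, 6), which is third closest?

Compare squared distances (the ordering matches that of the actual distances):
|RA|² = (-5−(-3))² + (6−6)² = 4 + 0 = 4
|RB|² = (-5−(-2))² + (6−1)² = 9 + 25 = 34
|RC|² = (-5−(-6))² + (6−5)² = 1 + 1 = 2
|RD|² = (-5−(-2))² + (6−(-5))² = 9 + 121 = 130
|RE|² = (-5−(-6))² + (6−(-3))² = 1 + 81 = 82
|RF|² = (-5−(-1))² + (6−(-1))² = 16 + 49 = 65
|RG|² = (-5−3)² + (6−4)² = 64 + 4 = 68
|RH|² = (-5−1)² + (6−(-1))² = 36 + 49 = 85
|RJ|² = (-5−6)² + (6−0)² = 121 + 36 = 157
Sorted ascending: C, A, B, F, … — the third-nearest is B.

B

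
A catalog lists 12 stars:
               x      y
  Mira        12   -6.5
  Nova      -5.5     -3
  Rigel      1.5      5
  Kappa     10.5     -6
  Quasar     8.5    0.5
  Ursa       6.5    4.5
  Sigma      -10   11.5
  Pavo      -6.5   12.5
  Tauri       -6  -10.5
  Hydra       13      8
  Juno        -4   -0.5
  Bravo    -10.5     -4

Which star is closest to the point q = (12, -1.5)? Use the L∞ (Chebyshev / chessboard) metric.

d(q, Mira) = max(0, 5) = 5
d(q, Nova) = max(17.5, 1.5) = 17.5
d(q, Rigel) = max(10.5, 6.5) = 10.5
d(q, Kappa) = max(1.5, 4.5) = 4.5
d(q, Quasar) = max(3.5, 2) = 3.5
d(q, Ursa) = max(5.5, 6) = 6
d(q, Sigma) = max(22, 13) = 22
d(q, Pavo) = max(18.5, 14) = 18.5
d(q, Tauri) = max(18, 9) = 18
d(q, Hydra) = max(1, 9.5) = 9.5
d(q, Juno) = max(16, 1) = 16
d(q, Bravo) = max(22.5, 2.5) = 22.5
Minimum is at Quasar.

Quasar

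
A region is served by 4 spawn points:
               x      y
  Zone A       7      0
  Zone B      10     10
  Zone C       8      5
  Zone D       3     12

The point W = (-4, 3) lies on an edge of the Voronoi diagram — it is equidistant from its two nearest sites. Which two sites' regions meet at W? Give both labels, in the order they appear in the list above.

Squared distances from W to each site:
d²(W, Zone A) = (-4−7)² + (3−0)² = 121 + 9 = 130
d²(W, Zone B) = (-4−10)² + (3−10)² = 196 + 49 = 245
d²(W, Zone C) = (-4−8)² + (3−5)² = 144 + 4 = 148
d²(W, Zone D) = (-4−3)² + (3−12)² = 49 + 81 = 130
W is equidistant from Zone A and Zone D (both at squared distance 130), and every other site is strictly farther — so W lies on the Zone A–Zone D Voronoi edge.

Zone A and Zone D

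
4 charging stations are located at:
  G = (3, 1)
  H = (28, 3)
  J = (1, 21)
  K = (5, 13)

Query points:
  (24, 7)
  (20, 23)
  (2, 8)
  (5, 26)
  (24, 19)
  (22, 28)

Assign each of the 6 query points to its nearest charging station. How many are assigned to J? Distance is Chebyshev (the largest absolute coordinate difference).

1

(24, 7) — d to each: G:21, H:4, J:23, K:19 → nearest is H
(20, 23) — d to each: G:22, H:20, J:19, K:15 → nearest is K
(2, 8) — d to each: G:7, H:26, J:13, K:5 → nearest is K
(5, 26) — d to each: G:25, H:23, J:5, K:13 → nearest is J
(24, 19) — d to each: G:21, H:16, J:23, K:19 → nearest is H
(22, 28) — d to each: G:27, H:25, J:21, K:17 → nearest is K
1 of the 6 points has J as nearest.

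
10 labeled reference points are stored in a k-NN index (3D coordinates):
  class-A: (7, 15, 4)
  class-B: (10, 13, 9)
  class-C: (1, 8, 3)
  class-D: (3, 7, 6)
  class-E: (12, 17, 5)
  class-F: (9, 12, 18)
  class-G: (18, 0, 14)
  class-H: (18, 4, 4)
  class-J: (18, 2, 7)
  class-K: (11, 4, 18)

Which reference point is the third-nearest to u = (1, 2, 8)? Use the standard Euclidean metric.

class-B

Squared Euclidean distances:
d²(u, class-A) = 36 + 169 + 16 = 221
d²(u, class-B) = 81 + 121 + 1 = 203
d²(u, class-C) = 0 + 36 + 25 = 61
d²(u, class-D) = 4 + 25 + 4 = 33
d²(u, class-E) = 121 + 225 + 9 = 355
d²(u, class-F) = 64 + 100 + 100 = 264
d²(u, class-G) = 289 + 4 + 36 = 329
d²(u, class-H) = 289 + 4 + 16 = 309
d²(u, class-J) = 289 + 0 + 1 = 290
d²(u, class-K) = 100 + 4 + 100 = 204
Sorted ascending: class-D, class-C, class-B, class-K, … — the third-nearest is class-B.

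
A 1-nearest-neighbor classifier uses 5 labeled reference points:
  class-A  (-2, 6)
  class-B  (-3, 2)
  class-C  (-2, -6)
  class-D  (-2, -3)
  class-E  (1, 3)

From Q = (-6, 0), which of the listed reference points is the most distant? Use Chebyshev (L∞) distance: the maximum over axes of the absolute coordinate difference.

class-E

d(Q, class-A) = max(4, 6) = 6
d(Q, class-B) = max(3, 2) = 3
d(Q, class-C) = max(4, 6) = 6
d(Q, class-D) = max(4, 3) = 4
d(Q, class-E) = max(7, 3) = 7
The largest is to class-E.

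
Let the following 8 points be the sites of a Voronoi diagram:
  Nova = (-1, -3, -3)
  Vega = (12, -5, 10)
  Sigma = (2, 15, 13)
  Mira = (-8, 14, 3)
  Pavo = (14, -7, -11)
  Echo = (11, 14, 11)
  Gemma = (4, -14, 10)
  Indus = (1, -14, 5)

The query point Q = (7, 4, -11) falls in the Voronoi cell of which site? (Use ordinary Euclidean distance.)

Pavo

Compare squared distances (the ordering matches that of the actual distances):
d²(Q, Nova) = (7−(-1))² + (4−(-3))² + (-11−(-3))² = 64 + 49 + 64 = 177
d²(Q, Vega) = (7−12)² + (4−(-5))² + (-11−10)² = 25 + 81 + 441 = 547
d²(Q, Sigma) = (7−2)² + (4−15)² + (-11−13)² = 25 + 121 + 576 = 722
d²(Q, Mira) = (7−(-8))² + (4−14)² + (-11−3)² = 225 + 100 + 196 = 521
d²(Q, Pavo) = (7−14)² + (4−(-7))² + (-11−(-11))² = 49 + 121 + 0 = 170
d²(Q, Echo) = (7−11)² + (4−14)² + (-11−11)² = 16 + 100 + 484 = 600
d²(Q, Gemma) = (7−4)² + (4−(-14))² + (-11−10)² = 9 + 324 + 441 = 774
d²(Q, Indus) = (7−1)² + (4−(-14))² + (-11−5)² = 36 + 324 + 256 = 616
The smallest is to Pavo, so Q lies in the Voronoi region of Pavo.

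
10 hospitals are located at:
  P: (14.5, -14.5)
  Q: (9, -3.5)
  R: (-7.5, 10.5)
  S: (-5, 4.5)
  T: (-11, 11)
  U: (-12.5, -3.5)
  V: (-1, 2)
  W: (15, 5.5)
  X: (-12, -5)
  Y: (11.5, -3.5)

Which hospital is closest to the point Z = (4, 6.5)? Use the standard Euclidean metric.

Squared Euclidean distances:
|ZP|² = 110.25 + 441 = 551.25
|ZQ|² = 25 + 100 = 125
|ZR|² = 132.25 + 16 = 148.25
|ZS|² = 81 + 4 = 85
|ZT|² = 225 + 20.25 = 245.25
|ZU|² = 272.25 + 100 = 372.25
|ZV|² = 25 + 20.25 = 45.25
|ZW|² = 121 + 1 = 122
|ZX|² = 256 + 132.25 = 388.25
|ZY|² = 56.25 + 100 = 156.25
The smallest is to V, so Z lies in the Voronoi region of V.

V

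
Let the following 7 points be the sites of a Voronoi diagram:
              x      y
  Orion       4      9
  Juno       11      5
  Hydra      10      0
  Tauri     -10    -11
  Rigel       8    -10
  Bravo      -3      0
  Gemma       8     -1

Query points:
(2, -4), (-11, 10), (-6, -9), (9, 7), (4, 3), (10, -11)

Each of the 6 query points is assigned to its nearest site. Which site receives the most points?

(2, -4) — d² to each: Orion:173, Juno:162, Hydra:80, Tauri:193, Rigel:72, Bravo:41, Gemma:45 → nearest is Bravo
(-11, 10) — d² to each: Orion:226, Juno:509, Hydra:541, Tauri:442, Rigel:761, Bravo:164, Gemma:482 → nearest is Bravo
(-6, -9) — d² to each: Orion:424, Juno:485, Hydra:337, Tauri:20, Rigel:197, Bravo:90, Gemma:260 → nearest is Tauri
(9, 7) — d² to each: Orion:29, Juno:8, Hydra:50, Tauri:685, Rigel:290, Bravo:193, Gemma:65 → nearest is Juno
(4, 3) — d² to each: Orion:36, Juno:53, Hydra:45, Tauri:392, Rigel:185, Bravo:58, Gemma:32 → nearest is Gemma
(10, -11) — d² to each: Orion:436, Juno:257, Hydra:121, Tauri:400, Rigel:5, Bravo:290, Gemma:104 → nearest is Rigel
Tally — Juno:1, Tauri:1, Rigel:1, Bravo:2, Gemma:1. Bravo captures the most (2).

Bravo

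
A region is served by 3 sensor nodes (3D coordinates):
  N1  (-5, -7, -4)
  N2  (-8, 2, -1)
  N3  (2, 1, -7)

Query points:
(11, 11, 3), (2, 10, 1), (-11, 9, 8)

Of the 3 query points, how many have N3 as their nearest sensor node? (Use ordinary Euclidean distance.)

(11, 11, 3) — d² to each: N1:629, N2:458, N3:281 → nearest is N3
(2, 10, 1) — d² to each: N1:363, N2:168, N3:145 → nearest is N3
(-11, 9, 8) — d² to each: N1:436, N2:139, N3:458 → nearest is N2
2 of the 3 points have N3 as nearest.

2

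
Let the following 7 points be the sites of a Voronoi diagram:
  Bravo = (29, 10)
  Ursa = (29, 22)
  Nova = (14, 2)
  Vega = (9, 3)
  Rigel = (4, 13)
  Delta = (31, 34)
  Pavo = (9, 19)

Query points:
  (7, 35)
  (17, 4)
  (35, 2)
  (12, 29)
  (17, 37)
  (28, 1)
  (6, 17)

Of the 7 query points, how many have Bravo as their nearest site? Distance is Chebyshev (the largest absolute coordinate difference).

(7, 35) — d to each: Bravo:25, Ursa:22, Nova:33, Vega:32, Rigel:22, Delta:24, Pavo:16 → nearest is Pavo
(17, 4) — d to each: Bravo:12, Ursa:18, Nova:3, Vega:8, Rigel:13, Delta:30, Pavo:15 → nearest is Nova
(35, 2) — d to each: Bravo:8, Ursa:20, Nova:21, Vega:26, Rigel:31, Delta:32, Pavo:26 → nearest is Bravo
(12, 29) — d to each: Bravo:19, Ursa:17, Nova:27, Vega:26, Rigel:16, Delta:19, Pavo:10 → nearest is Pavo
(17, 37) — d to each: Bravo:27, Ursa:15, Nova:35, Vega:34, Rigel:24, Delta:14, Pavo:18 → nearest is Delta
(28, 1) — d to each: Bravo:9, Ursa:21, Nova:14, Vega:19, Rigel:24, Delta:33, Pavo:19 → nearest is Bravo
(6, 17) — d to each: Bravo:23, Ursa:23, Nova:15, Vega:14, Rigel:4, Delta:25, Pavo:3 → nearest is Pavo
2 of the 7 points have Bravo as nearest.

2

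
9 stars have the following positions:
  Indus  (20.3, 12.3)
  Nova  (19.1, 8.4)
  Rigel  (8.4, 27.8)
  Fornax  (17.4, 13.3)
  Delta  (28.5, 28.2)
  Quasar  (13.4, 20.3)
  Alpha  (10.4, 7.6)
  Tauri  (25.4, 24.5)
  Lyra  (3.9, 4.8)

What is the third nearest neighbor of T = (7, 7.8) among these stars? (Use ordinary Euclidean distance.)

Fornax

Since √ is increasing, it suffices to compare squared distances:
d²(T, Indus) = (7−20.3)² + (7.8−12.3)² = 176.89 + 20.25 = 197.14
d²(T, Nova) = (7−19.1)² + (7.8−8.4)² = 146.41 + 0.36 = 146.77
d²(T, Rigel) = (7−8.4)² + (7.8−27.8)² = 1.96 + 400 = 401.96
d²(T, Fornax) = (7−17.4)² + (7.8−13.3)² = 108.16 + 30.25 = 138.41
d²(T, Delta) = (7−28.5)² + (7.8−28.2)² = 462.25 + 416.16 = 878.41
d²(T, Quasar) = (7−13.4)² + (7.8−20.3)² = 40.96 + 156.25 = 197.21
d²(T, Alpha) = (7−10.4)² + (7.8−7.6)² = 11.56 + 0.04 = 11.6
d²(T, Tauri) = (7−25.4)² + (7.8−24.5)² = 338.56 + 278.89 = 617.45
d²(T, Lyra) = (7−3.9)² + (7.8−4.8)² = 9.61 + 9 = 18.61
Sorted ascending: Alpha, Lyra, Fornax, Nova, … — the third-nearest is Fornax.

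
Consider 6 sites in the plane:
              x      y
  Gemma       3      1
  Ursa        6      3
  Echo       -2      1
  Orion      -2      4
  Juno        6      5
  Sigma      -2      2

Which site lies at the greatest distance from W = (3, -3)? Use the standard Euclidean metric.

Orion

Since √ is increasing, it suffices to compare squared distances:
d²(W, Gemma) = 0 + 16 = 16
d²(W, Ursa) = 9 + 36 = 45
d²(W, Echo) = 25 + 16 = 41
d²(W, Orion) = 25 + 49 = 74
d²(W, Juno) = 9 + 64 = 73
d²(W, Sigma) = 25 + 25 = 50
The largest is to Orion.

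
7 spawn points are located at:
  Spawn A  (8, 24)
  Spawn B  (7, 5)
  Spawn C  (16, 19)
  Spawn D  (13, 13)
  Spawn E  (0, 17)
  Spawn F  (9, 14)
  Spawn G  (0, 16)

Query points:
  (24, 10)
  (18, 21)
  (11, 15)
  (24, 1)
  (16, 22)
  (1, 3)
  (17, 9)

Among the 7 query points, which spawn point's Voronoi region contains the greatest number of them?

Spawn D

(24, 10) — d² to each: Spawn A:452, Spawn B:314, Spawn C:145, Spawn D:130, Spawn E:625, Spawn F:241, Spawn G:612 → nearest is Spawn D
(18, 21) — d² to each: Spawn A:109, Spawn B:377, Spawn C:8, Spawn D:89, Spawn E:340, Spawn F:130, Spawn G:349 → nearest is Spawn C
(11, 15) — d² to each: Spawn A:90, Spawn B:116, Spawn C:41, Spawn D:8, Spawn E:125, Spawn F:5, Spawn G:122 → nearest is Spawn F
(24, 1) — d² to each: Spawn A:785, Spawn B:305, Spawn C:388, Spawn D:265, Spawn E:832, Spawn F:394, Spawn G:801 → nearest is Spawn D
(16, 22) — d² to each: Spawn A:68, Spawn B:370, Spawn C:9, Spawn D:90, Spawn E:281, Spawn F:113, Spawn G:292 → nearest is Spawn C
(1, 3) — d² to each: Spawn A:490, Spawn B:40, Spawn C:481, Spawn D:244, Spawn E:197, Spawn F:185, Spawn G:170 → nearest is Spawn B
(17, 9) — d² to each: Spawn A:306, Spawn B:116, Spawn C:101, Spawn D:32, Spawn E:353, Spawn F:89, Spawn G:338 → nearest is Spawn D
Tally — Spawn B:1, Spawn C:2, Spawn D:3, Spawn F:1. Spawn D captures the most (3).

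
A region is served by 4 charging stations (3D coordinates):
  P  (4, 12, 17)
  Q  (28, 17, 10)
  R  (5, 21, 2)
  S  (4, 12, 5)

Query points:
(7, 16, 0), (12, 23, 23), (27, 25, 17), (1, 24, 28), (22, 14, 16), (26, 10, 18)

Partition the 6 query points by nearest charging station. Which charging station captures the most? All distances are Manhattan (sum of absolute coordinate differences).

(7, 16, 0) — d to each: P:24, Q:32, R:9, S:12 → nearest is R
(12, 23, 23) — d to each: P:25, Q:35, R:30, S:37 → nearest is P
(27, 25, 17) — d to each: P:36, Q:16, R:41, S:48 → nearest is Q
(1, 24, 28) — d to each: P:26, Q:52, R:33, S:38 → nearest is P
(22, 14, 16) — d to each: P:21, Q:15, R:38, S:31 → nearest is Q
(26, 10, 18) — d to each: P:25, Q:17, R:48, S:37 → nearest is Q
Tally — P:2, Q:3, R:1. Q captures the most (3).

Q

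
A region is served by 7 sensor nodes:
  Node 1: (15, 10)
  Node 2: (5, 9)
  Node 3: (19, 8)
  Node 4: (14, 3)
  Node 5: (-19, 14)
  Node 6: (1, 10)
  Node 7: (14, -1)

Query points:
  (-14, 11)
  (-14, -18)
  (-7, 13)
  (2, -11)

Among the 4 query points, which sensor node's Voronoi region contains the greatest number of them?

Node 6

(-14, 11) — d² to each: Node 1:842, Node 2:365, Node 3:1098, Node 4:848, Node 5:34, Node 6:226, Node 7:928 → nearest is Node 5
(-14, -18) — d² to each: Node 1:1625, Node 2:1090, Node 3:1765, Node 4:1225, Node 5:1049, Node 6:1009, Node 7:1073 → nearest is Node 6
(-7, 13) — d² to each: Node 1:493, Node 2:160, Node 3:701, Node 4:541, Node 5:145, Node 6:73, Node 7:637 → nearest is Node 6
(2, -11) — d² to each: Node 1:610, Node 2:409, Node 3:650, Node 4:340, Node 5:1066, Node 6:442, Node 7:244 → nearest is Node 7
Tally — Node 5:1, Node 6:2, Node 7:1. Node 6 captures the most (2).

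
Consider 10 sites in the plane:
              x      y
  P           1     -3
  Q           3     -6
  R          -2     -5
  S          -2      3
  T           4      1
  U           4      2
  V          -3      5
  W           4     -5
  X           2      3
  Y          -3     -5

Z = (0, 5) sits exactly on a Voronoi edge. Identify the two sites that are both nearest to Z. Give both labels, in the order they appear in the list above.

S and X

Squared distances from Z to each site:
|ZP|² = (0−1)² + (5−(-3))² = 1 + 64 = 65
|ZQ|² = (0−3)² + (5−(-6))² = 9 + 121 = 130
|ZR|² = (0−(-2))² + (5−(-5))² = 4 + 100 = 104
|ZS|² = (0−(-2))² + (5−3)² = 4 + 4 = 8
|ZT|² = (0−4)² + (5−1)² = 16 + 16 = 32
|ZU|² = (0−4)² + (5−2)² = 16 + 9 = 25
|ZV|² = (0−(-3))² + (5−5)² = 9 + 0 = 9
|ZW|² = (0−4)² + (5−(-5))² = 16 + 100 = 116
|ZX|² = (0−2)² + (5−3)² = 4 + 4 = 8
|ZY|² = (0−(-3))² + (5−(-5))² = 9 + 100 = 109
Z is equidistant from S and X (both at squared distance 8), and every other site is strictly farther — so Z lies on the S–X Voronoi edge.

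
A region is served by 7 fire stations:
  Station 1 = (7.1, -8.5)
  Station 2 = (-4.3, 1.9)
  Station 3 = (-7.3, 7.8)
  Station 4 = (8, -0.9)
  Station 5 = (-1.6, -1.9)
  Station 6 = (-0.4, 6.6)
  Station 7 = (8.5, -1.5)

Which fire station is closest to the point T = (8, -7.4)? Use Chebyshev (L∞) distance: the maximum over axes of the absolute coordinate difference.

d(T, Station 1) = max(0.9, 1.1) = 1.1
d(T, Station 2) = max(12.3, 9.3) = 12.3
d(T, Station 3) = max(15.3, 15.2) = 15.3
d(T, Station 4) = max(0, 6.5) = 6.5
d(T, Station 5) = max(9.6, 5.5) = 9.6
d(T, Station 6) = max(8.4, 14) = 14
d(T, Station 7) = max(0.5, 5.9) = 5.9
The smallest is to Station 1, so T lies in the Voronoi region of Station 1.

Station 1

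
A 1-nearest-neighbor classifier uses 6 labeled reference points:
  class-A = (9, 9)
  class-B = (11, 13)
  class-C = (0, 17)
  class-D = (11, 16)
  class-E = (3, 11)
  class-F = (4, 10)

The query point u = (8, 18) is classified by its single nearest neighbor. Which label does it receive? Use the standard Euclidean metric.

Since √ is increasing, it suffices to compare squared distances:
d²(u, class-A) = (8−9)² + (18−9)² = 1 + 81 = 82
d²(u, class-B) = (8−11)² + (18−13)² = 9 + 25 = 34
d²(u, class-C) = (8−0)² + (18−17)² = 64 + 1 = 65
d²(u, class-D) = (8−11)² + (18−16)² = 9 + 4 = 13
d²(u, class-E) = (8−3)² + (18−11)² = 25 + 49 = 74
d²(u, class-F) = (8−4)² + (18−10)² = 16 + 64 = 80
The smallest is to class-D, so u lies in the Voronoi region of class-D.

class-D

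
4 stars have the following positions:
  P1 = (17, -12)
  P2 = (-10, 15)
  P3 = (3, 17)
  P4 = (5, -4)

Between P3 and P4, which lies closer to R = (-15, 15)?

P3

Compare squared distances:
|RP3|² = (-15−3)² + (15−17)² = 324 + 4 = 328
|RP4|² = (-15−5)² + (15−(-4))² = 400 + 361 = 761
328 < 761, so P3 is closer.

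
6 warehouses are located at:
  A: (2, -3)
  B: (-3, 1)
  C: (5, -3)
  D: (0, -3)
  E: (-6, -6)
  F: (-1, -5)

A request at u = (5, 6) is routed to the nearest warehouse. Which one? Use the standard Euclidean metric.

C

Compare squared distances (the ordering matches that of the actual distances):
|uA|² = 9 + 81 = 90
|uB|² = 64 + 25 = 89
|uC|² = 0 + 81 = 81
|uD|² = 25 + 81 = 106
|uE|² = 121 + 144 = 265
|uF|² = 36 + 121 = 157
The smallest is to C, so u lies in the Voronoi region of C.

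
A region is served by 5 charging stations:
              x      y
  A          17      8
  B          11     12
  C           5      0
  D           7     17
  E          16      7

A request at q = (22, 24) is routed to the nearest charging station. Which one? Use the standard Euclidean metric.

B

Since √ is increasing, it suffices to compare squared distances:
|qA|² = 25 + 256 = 281
|qB|² = 121 + 144 = 265
|qC|² = 289 + 576 = 865
|qD|² = 225 + 49 = 274
|qE|² = 36 + 289 = 325
B is nearest.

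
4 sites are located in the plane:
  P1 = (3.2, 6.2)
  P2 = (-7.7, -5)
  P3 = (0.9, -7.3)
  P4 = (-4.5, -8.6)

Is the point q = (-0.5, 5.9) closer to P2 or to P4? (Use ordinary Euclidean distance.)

Compare squared distances:
|qP2|² = (-0.5−(-7.7))² + (5.9−(-5))² = 51.84 + 118.81 = 170.65
|qP4|² = (-0.5−(-4.5))² + (5.9−(-8.6))² = 16 + 210.25 = 226.25
170.65 < 226.25, so P2 is closer.

P2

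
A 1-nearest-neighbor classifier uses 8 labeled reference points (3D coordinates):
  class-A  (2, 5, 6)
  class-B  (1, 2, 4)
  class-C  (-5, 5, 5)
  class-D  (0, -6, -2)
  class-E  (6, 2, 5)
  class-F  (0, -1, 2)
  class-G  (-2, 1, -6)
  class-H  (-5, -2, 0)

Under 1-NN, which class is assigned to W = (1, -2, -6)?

class-G

Squared Euclidean distances:
d²(W, class-A) = (1−2)² + (-2−5)² + (-6−6)² = 1 + 49 + 144 = 194
d²(W, class-B) = (1−1)² + (-2−2)² + (-6−4)² = 0 + 16 + 100 = 116
d²(W, class-C) = (1−(-5))² + (-2−5)² + (-6−5)² = 36 + 49 + 121 = 206
d²(W, class-D) = (1−0)² + (-2−(-6))² + (-6−(-2))² = 1 + 16 + 16 = 33
d²(W, class-E) = (1−6)² + (-2−2)² + (-6−5)² = 25 + 16 + 121 = 162
d²(W, class-F) = (1−0)² + (-2−(-1))² + (-6−2)² = 1 + 1 + 64 = 66
d²(W, class-G) = (1−(-2))² + (-2−1)² + (-6−(-6))² = 9 + 9 + 0 = 18
d²(W, class-H) = (1−(-5))² + (-2−(-2))² + (-6−0)² = 36 + 0 + 36 = 72
class-G is nearest.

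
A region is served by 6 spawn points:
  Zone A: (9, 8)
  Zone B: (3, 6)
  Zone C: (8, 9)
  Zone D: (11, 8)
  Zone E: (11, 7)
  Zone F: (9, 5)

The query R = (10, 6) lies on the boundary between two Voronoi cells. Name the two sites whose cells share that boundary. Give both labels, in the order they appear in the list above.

Zone E and Zone F

Squared distances from R to each site:
d²(R, Zone A) = (10−9)² + (6−8)² = 1 + 4 = 5
d²(R, Zone B) = (10−3)² + (6−6)² = 49 + 0 = 49
d²(R, Zone C) = (10−8)² + (6−9)² = 4 + 9 = 13
d²(R, Zone D) = (10−11)² + (6−8)² = 1 + 4 = 5
d²(R, Zone E) = (10−11)² + (6−7)² = 1 + 1 = 2
d²(R, Zone F) = (10−9)² + (6−5)² = 1 + 1 = 2
R is equidistant from Zone E and Zone F (both at squared distance 2), and every other site is strictly farther — so R lies on the Zone E–Zone F Voronoi edge.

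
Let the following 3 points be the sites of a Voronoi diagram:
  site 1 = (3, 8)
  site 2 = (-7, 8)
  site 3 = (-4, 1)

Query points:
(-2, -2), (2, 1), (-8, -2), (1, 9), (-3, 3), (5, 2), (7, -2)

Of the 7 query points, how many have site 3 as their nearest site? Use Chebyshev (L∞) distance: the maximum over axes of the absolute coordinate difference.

4

(-2, -2) — d to each: site 1:10, site 2:10, site 3:3 → nearest is site 3
(2, 1) — d to each: site 1:7, site 2:9, site 3:6 → nearest is site 3
(-8, -2) — d to each: site 1:11, site 2:10, site 3:4 → nearest is site 3
(1, 9) — d to each: site 1:2, site 2:8, site 3:8 → nearest is site 1
(-3, 3) — d to each: site 1:6, site 2:5, site 3:2 → nearest is site 3
(5, 2) — d to each: site 1:6, site 2:12, site 3:9 → nearest is site 1
(7, -2) — d to each: site 1:10, site 2:14, site 3:11 → nearest is site 1
4 of the 7 points have site 3 as nearest.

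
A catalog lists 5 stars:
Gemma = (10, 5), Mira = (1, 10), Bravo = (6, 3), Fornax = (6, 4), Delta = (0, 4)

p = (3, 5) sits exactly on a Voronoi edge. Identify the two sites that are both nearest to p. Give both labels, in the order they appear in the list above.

Fornax and Delta

Squared distances from p to each site:
d²(p, Gemma) = (3−10)² + (5−5)² = 49 + 0 = 49
d²(p, Mira) = (3−1)² + (5−10)² = 4 + 25 = 29
d²(p, Bravo) = (3−6)² + (5−3)² = 9 + 4 = 13
d²(p, Fornax) = (3−6)² + (5−4)² = 9 + 1 = 10
d²(p, Delta) = (3−0)² + (5−4)² = 9 + 1 = 10
p is equidistant from Fornax and Delta (both at squared distance 10), and every other site is strictly farther — so p lies on the Fornax–Delta Voronoi edge.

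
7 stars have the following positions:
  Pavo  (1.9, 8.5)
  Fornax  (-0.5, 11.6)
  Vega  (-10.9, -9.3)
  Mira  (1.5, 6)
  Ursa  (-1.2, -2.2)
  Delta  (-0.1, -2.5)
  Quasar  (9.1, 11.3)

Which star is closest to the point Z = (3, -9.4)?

Delta

Squared Euclidean distances:
d²(Z, Pavo) = 1.21 + 320.41 = 321.62
d²(Z, Fornax) = 12.25 + 441 = 453.25
d²(Z, Vega) = 193.21 + 0.01 = 193.22
d²(Z, Mira) = 2.25 + 237.16 = 239.41
d²(Z, Ursa) = 17.64 + 51.84 = 69.48
d²(Z, Delta) = 9.61 + 47.61 = 57.22
d²(Z, Quasar) = 37.21 + 428.49 = 465.7
The smallest is to Delta, so Z lies in the Voronoi region of Delta.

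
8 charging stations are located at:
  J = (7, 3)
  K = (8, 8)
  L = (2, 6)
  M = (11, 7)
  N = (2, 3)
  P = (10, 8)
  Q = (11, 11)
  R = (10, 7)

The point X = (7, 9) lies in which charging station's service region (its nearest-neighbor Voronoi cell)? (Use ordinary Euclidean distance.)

Compare squared distances (the ordering matches that of the actual distances):
|XJ|² = (7−7)² + (9−3)² = 0 + 36 = 36
|XK|² = (7−8)² + (9−8)² = 1 + 1 = 2
|XL|² = (7−2)² + (9−6)² = 25 + 9 = 34
|XM|² = (7−11)² + (9−7)² = 16 + 4 = 20
|XN|² = (7−2)² + (9−3)² = 25 + 36 = 61
|XP|² = (7−10)² + (9−8)² = 9 + 1 = 10
|XQ|² = (7−11)² + (9−11)² = 16 + 4 = 20
|XR|² = (7−10)² + (9−7)² = 9 + 4 = 13
K is nearest.

K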